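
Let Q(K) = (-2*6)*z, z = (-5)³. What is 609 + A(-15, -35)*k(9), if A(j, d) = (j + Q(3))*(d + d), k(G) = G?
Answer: -934941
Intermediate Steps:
z = -125
Q(K) = 1500 (Q(K) = -2*6*(-125) = -12*(-125) = 1500)
A(j, d) = 2*d*(1500 + j) (A(j, d) = (j + 1500)*(d + d) = (1500 + j)*(2*d) = 2*d*(1500 + j))
609 + A(-15, -35)*k(9) = 609 + (2*(-35)*(1500 - 15))*9 = 609 + (2*(-35)*1485)*9 = 609 - 103950*9 = 609 - 935550 = -934941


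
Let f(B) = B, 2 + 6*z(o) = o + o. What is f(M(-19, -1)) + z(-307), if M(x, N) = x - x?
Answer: -308/3 ≈ -102.67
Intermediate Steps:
M(x, N) = 0
z(o) = -⅓ + o/3 (z(o) = -⅓ + (o + o)/6 = -⅓ + (2*o)/6 = -⅓ + o/3)
f(M(-19, -1)) + z(-307) = 0 + (-⅓ + (⅓)*(-307)) = 0 + (-⅓ - 307/3) = 0 - 308/3 = -308/3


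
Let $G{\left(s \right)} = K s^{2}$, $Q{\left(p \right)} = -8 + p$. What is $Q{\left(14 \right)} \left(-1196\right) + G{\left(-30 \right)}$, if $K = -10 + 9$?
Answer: $-8076$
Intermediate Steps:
$K = -1$
$G{\left(s \right)} = - s^{2}$
$Q{\left(14 \right)} \left(-1196\right) + G{\left(-30 \right)} = \left(-8 + 14\right) \left(-1196\right) - \left(-30\right)^{2} = 6 \left(-1196\right) - 900 = -7176 - 900 = -8076$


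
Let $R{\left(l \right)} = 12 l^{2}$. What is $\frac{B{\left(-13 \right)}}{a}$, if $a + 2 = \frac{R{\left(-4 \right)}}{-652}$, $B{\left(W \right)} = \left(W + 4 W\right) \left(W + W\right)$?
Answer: $- \frac{137735}{187} \approx -736.55$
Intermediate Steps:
$B{\left(W \right)} = 10 W^{2}$ ($B{\left(W \right)} = 5 W 2 W = 10 W^{2}$)
$a = - \frac{374}{163}$ ($a = -2 + \frac{12 \left(-4\right)^{2}}{-652} = -2 + 12 \cdot 16 \left(- \frac{1}{652}\right) = -2 + 192 \left(- \frac{1}{652}\right) = -2 - \frac{48}{163} = - \frac{374}{163} \approx -2.2945$)
$\frac{B{\left(-13 \right)}}{a} = \frac{10 \left(-13\right)^{2}}{- \frac{374}{163}} = 10 \cdot 169 \left(- \frac{163}{374}\right) = 1690 \left(- \frac{163}{374}\right) = - \frac{137735}{187}$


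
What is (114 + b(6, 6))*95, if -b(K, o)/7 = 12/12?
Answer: 10165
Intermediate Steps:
b(K, o) = -7 (b(K, o) = -84/12 = -7*1 = -7)
(114 + b(6, 6))*95 = (114 - 7)*95 = 107*95 = 10165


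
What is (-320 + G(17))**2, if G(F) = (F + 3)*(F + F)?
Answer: 129600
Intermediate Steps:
G(F) = 2*F*(3 + F) (G(F) = (3 + F)*(2*F) = 2*F*(3 + F))
(-320 + G(17))**2 = (-320 + 2*17*(3 + 17))**2 = (-320 + 2*17*20)**2 = (-320 + 680)**2 = 360**2 = 129600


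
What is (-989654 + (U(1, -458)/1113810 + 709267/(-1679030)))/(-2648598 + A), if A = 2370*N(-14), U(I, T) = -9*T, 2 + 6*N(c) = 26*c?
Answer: 61692430722160927/174118682314594080 ≈ 0.35431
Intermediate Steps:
N(c) = -1/3 + 13*c/3 (N(c) = -1/3 + (26*c)/6 = -1/3 + 13*c/3)
A = -144570 (A = 2370*(-1/3 + (13/3)*(-14)) = 2370*(-1/3 - 182/3) = 2370*(-61) = -144570)
(-989654 + (U(1, -458)/1113810 + 709267/(-1679030)))/(-2648598 + A) = (-989654 + (-9*(-458)/1113810 + 709267/(-1679030)))/(-2648598 - 144570) = (-989654 + (4122*(1/1113810) + 709267*(-1/1679030)))/(-2793168) = (-989654 + (687/185635 - 709267/1679030))*(-1/2793168) = (-989654 - 26102257187/62337346810)*(-1/2793168) = -61692430722160927/62337346810*(-1/2793168) = 61692430722160927/174118682314594080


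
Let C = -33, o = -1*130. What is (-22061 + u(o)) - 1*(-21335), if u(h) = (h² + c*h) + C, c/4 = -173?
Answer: 106101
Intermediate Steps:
o = -130
c = -692 (c = 4*(-173) = -692)
u(h) = -33 + h² - 692*h (u(h) = (h² - 692*h) - 33 = -33 + h² - 692*h)
(-22061 + u(o)) - 1*(-21335) = (-22061 + (-33 + (-130)² - 692*(-130))) - 1*(-21335) = (-22061 + (-33 + 16900 + 89960)) + 21335 = (-22061 + 106827) + 21335 = 84766 + 21335 = 106101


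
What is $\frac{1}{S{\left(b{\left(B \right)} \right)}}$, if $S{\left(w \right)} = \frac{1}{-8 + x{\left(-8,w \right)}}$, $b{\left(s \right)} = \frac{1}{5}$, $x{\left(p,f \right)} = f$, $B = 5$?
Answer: $- \frac{39}{5} \approx -7.8$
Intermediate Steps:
$b{\left(s \right)} = \frac{1}{5}$
$S{\left(w \right)} = \frac{1}{-8 + w}$
$\frac{1}{S{\left(b{\left(B \right)} \right)}} = \frac{1}{\frac{1}{-8 + \frac{1}{5}}} = \frac{1}{\frac{1}{- \frac{39}{5}}} = \frac{1}{- \frac{5}{39}} = - \frac{39}{5}$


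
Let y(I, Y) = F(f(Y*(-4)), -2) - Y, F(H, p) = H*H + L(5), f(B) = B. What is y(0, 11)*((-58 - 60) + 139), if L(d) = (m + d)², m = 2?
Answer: 41454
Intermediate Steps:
L(d) = (2 + d)²
F(H, p) = 49 + H² (F(H, p) = H*H + (2 + 5)² = H² + 7² = H² + 49 = 49 + H²)
y(I, Y) = 49 - Y + 16*Y² (y(I, Y) = (49 + (Y*(-4))²) - Y = (49 + (-4*Y)²) - Y = (49 + 16*Y²) - Y = 49 - Y + 16*Y²)
y(0, 11)*((-58 - 60) + 139) = (49 - 1*11 + 16*11²)*((-58 - 60) + 139) = (49 - 11 + 16*121)*(-118 + 139) = (49 - 11 + 1936)*21 = 1974*21 = 41454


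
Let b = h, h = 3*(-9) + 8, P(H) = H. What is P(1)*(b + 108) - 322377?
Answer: -322288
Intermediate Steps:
h = -19 (h = -27 + 8 = -19)
b = -19
P(1)*(b + 108) - 322377 = 1*(-19 + 108) - 322377 = 1*89 - 322377 = 89 - 322377 = -322288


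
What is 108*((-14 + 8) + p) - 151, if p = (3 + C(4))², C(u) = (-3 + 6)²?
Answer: 14753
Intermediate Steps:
C(u) = 9 (C(u) = 3² = 9)
p = 144 (p = (3 + 9)² = 12² = 144)
108*((-14 + 8) + p) - 151 = 108*((-14 + 8) + 144) - 151 = 108*(-6 + 144) - 151 = 108*138 - 151 = 14904 - 151 = 14753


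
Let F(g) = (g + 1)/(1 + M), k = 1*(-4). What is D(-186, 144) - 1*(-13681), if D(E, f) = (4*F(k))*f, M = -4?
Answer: 14257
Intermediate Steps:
k = -4
F(g) = -⅓ - g/3 (F(g) = (g + 1)/(1 - 4) = (1 + g)/(-3) = (1 + g)*(-⅓) = -⅓ - g/3)
D(E, f) = 4*f (D(E, f) = (4*(-⅓ - ⅓*(-4)))*f = (4*(-⅓ + 4/3))*f = (4*1)*f = 4*f)
D(-186, 144) - 1*(-13681) = 4*144 - 1*(-13681) = 576 + 13681 = 14257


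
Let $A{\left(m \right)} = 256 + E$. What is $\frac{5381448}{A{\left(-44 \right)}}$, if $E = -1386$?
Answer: $- \frac{2690724}{565} \approx -4762.3$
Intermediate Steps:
$A{\left(m \right)} = -1130$ ($A{\left(m \right)} = 256 - 1386 = -1130$)
$\frac{5381448}{A{\left(-44 \right)}} = \frac{5381448}{-1130} = 5381448 \left(- \frac{1}{1130}\right) = - \frac{2690724}{565}$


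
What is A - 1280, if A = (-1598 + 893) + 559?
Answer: -1426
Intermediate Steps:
A = -146 (A = -705 + 559 = -146)
A - 1280 = -146 - 1280 = -1426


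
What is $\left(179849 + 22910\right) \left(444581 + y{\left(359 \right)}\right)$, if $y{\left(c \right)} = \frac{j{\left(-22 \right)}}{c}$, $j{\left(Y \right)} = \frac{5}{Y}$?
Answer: $\frac{711947825322347}{7898} \approx 9.0143 \cdot 10^{10}$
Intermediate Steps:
$y{\left(c \right)} = - \frac{5}{22 c}$ ($y{\left(c \right)} = \frac{5 \frac{1}{-22}}{c} = \frac{5 \left(- \frac{1}{22}\right)}{c} = - \frac{5}{22 c}$)
$\left(179849 + 22910\right) \left(444581 + y{\left(359 \right)}\right) = \left(179849 + 22910\right) \left(444581 - \frac{5}{22 \cdot 359}\right) = 202759 \left(444581 - \frac{5}{7898}\right) = 202759 \cdot \frac{3511300733}{7898} = \frac{711947825322347}{7898}$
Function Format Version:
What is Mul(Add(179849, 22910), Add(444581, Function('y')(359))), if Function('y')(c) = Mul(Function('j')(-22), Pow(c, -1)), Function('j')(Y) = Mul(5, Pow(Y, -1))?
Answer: Rational(711947825322347, 7898) ≈ 9.0143e+10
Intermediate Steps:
Function('y')(c) = Mul(Rational(-5, 22), Pow(c, -1)) (Function('y')(c) = Mul(Mul(5, Pow(-22, -1)), Pow(c, -1)) = Mul(Mul(5, Rational(-1, 22)), Pow(c, -1)) = Mul(Rational(-5, 22), Pow(c, -1)))
Mul(Add(179849, 22910), Add(444581, Function('y')(359))) = Mul(Add(179849, 22910), Add(444581, Mul(Rational(-5, 22), Pow(359, -1)))) = Mul(202759, Add(444581, Mul(Rational(-5, 22), Rational(1, 359)))) = Mul(202759, Add(444581, Rational(-5, 7898))) = Mul(202759, Rational(3511300733, 7898)) = Rational(711947825322347, 7898)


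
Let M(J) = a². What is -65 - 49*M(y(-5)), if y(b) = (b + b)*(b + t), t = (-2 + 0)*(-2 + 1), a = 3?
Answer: -506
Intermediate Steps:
t = 2 (t = -2*(-1) = 2)
y(b) = 2*b*(2 + b) (y(b) = (b + b)*(b + 2) = (2*b)*(2 + b) = 2*b*(2 + b))
M(J) = 9 (M(J) = 3² = 9)
-65 - 49*M(y(-5)) = -65 - 49*9 = -65 - 441 = -506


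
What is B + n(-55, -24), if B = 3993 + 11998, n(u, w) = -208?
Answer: 15783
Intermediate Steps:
B = 15991
B + n(-55, -24) = 15991 - 208 = 15783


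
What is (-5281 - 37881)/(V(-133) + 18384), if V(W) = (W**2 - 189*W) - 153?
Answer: -43162/61057 ≈ -0.70691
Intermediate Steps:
V(W) = -153 + W**2 - 189*W
(-5281 - 37881)/(V(-133) + 18384) = (-5281 - 37881)/((-153 + (-133)**2 - 189*(-133)) + 18384) = -43162/((-153 + 17689 + 25137) + 18384) = -43162/(42673 + 18384) = -43162/61057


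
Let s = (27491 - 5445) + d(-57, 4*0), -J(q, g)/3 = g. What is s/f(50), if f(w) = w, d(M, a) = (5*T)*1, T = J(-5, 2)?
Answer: 11008/25 ≈ 440.32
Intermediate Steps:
J(q, g) = -3*g
T = -6 (T = -3*2 = -6)
d(M, a) = -30 (d(M, a) = (5*(-6))*1 = -30*1 = -30)
s = 22016 (s = (27491 - 5445) - 30 = 22046 - 30 = 22016)
s/f(50) = 22016/50 = 22016*(1/50) = 11008/25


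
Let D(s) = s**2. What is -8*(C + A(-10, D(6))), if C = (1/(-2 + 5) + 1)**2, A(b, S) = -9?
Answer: 520/9 ≈ 57.778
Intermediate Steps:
C = 16/9 (C = (1/3 + 1)**2 = (4/3)**2 = 16/9 ≈ 1.7778)
-8*(C + A(-10, D(6))) = -8*(16/9 - 9) = -8*(-65/9) = 520/9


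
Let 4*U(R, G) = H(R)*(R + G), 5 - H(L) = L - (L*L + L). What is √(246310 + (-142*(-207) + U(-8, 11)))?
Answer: √1103023/2 ≈ 525.13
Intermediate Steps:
H(L) = 5 + L² (H(L) = 5 - (L - (L*L + L)) = 5 - (L - (L² + L)) = 5 - (L - (L + L²)) = 5 - (L + (-L - L²)) = 5 - (-1)*L² = 5 + L²)
U(R, G) = (5 + R²)*(G + R)/4 (U(R, G) = ((5 + R²)*(R + G))/4 = ((5 + R²)*(G + R))/4 = (5 + R²)*(G + R)/4)
√(246310 + (-142*(-207) + U(-8, 11))) = √(246310 + (-142*(-207) + (5 + (-8)²)*(11 - 8)/4)) = √(246310 + (29394 + (¼)*(5 + 64)*3)) = √(246310 + (29394 + (¼)*69*3)) = √(246310 + (29394 + 207/4)) = √(246310 + 117783/4) = √(1103023/4) = √1103023/2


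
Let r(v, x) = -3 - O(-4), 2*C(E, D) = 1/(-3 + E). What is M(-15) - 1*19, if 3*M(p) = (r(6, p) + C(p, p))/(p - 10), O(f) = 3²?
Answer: -50867/2700 ≈ -18.840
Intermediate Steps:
C(E, D) = 1/(2*(-3 + E))
O(f) = 9
r(v, x) = -12 (r(v, x) = -3 - 1*9 = -3 - 9 = -12)
M(p) = (-12 + 1/(2*(-3 + p)))/(3*(-10 + p)) (M(p) = ((-12 + 1/(2*(-3 + p)))/(p - 10))/3 = ((-12 + 1/(2*(-3 + p)))/(-10 + p))/3 = (-12 + 1/(2*(-3 + p)))/(3*(-10 + p)))
M(-15) - 1*19 = (73 - 24*(-15))/(6*(-10 - 15)*(-3 - 15)) - 1*19 = (⅙)*(73 + 360)/(-25*(-18)) - 19 = (⅙)*(-1/25)*(-1/18)*433 - 19 = 433/2700 - 19 = -50867/2700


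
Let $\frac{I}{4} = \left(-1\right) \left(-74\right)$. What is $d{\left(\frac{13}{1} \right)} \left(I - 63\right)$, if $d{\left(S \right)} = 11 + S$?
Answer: $5592$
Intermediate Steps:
$I = 296$ ($I = 4 \left(\left(-1\right) \left(-74\right)\right) = 4 \cdot 74 = 296$)
$d{\left(\frac{13}{1} \right)} \left(I - 63\right) = \left(11 + \frac{13}{1}\right) \left(296 - 63\right) = \left(11 + 13 \cdot 1\right) \left(296 - 63\right) = \left(11 + 13\right) 233 = 24 \cdot 233 = 5592$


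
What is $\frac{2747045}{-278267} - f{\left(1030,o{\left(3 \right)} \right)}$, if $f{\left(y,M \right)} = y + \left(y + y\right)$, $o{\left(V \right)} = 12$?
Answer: $- \frac{862592075}{278267} \approx -3099.9$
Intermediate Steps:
$f{\left(y,M \right)} = 3 y$ ($f{\left(y,M \right)} = y + 2 y = 3 y$)
$\frac{2747045}{-278267} - f{\left(1030,o{\left(3 \right)} \right)} = \frac{2747045}{-278267} - 3 \cdot 1030 = 2747045 \left(- \frac{1}{278267}\right) - 3090 = - \frac{2747045}{278267} - 3090 = - \frac{862592075}{278267}$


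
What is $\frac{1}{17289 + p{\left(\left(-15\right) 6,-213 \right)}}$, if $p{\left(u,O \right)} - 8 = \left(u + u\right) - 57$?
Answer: $\frac{1}{17060} \approx 5.8617 \cdot 10^{-5}$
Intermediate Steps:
$p{\left(u,O \right)} = -49 + 2 u$ ($p{\left(u,O \right)} = 8 + \left(\left(u + u\right) - 57\right) = 8 + \left(2 u - 57\right) = 8 + \left(-57 + 2 u\right) = -49 + 2 u$)
$\frac{1}{17289 + p{\left(\left(-15\right) 6,-213 \right)}} = \frac{1}{17289 + \left(-49 + 2 \left(\left(-15\right) 6\right)\right)} = \frac{1}{17289 + \left(-49 + 2 \left(-90\right)\right)} = \frac{1}{17289 - 229} = \frac{1}{17060}$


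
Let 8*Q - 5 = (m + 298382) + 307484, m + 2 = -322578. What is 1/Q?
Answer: 8/283291 ≈ 2.8240e-5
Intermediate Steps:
m = -322580 (m = -2 - 322578 = -322580)
Q = 283291/8 (Q = 5/8 + ((-322580 + 298382) + 307484)/8 = 5/8 + (-24198 + 307484)/8 = 5/8 + (⅛)*283286 = 5/8 + 141643/4 = 283291/8 ≈ 35411.)
1/Q = 1/(283291/8) = 8/283291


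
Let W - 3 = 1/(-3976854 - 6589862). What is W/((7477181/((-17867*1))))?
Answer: -566386526449/79009248107596 ≈ -0.0071686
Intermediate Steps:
W = 31700147/10566716 (W = 3 + 1/(-3976854 - 6589862) = 3 + 1/(-10566716) = 3 - 1/10566716 = 31700147/10566716 ≈ 3.0000)
W/((7477181/((-17867*1)))) = 31700147/(10566716*((7477181/((-17867*1))))) = 31700147/(10566716*((7477181/(-17867)))) = 31700147/(10566716*((7477181*(-1/17867)))) = 31700147/(10566716*(-7477181/17867)) = (31700147/10566716)*(-17867/7477181) = -566386526449/79009248107596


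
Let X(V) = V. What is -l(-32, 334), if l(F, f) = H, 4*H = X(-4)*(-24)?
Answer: -24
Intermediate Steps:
H = 24 (H = (-4*(-24))/4 = (¼)*96 = 24)
l(F, f) = 24
-l(-32, 334) = -1*24 = -24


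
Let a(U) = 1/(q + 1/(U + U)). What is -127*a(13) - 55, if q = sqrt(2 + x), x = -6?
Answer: -152077/2705 + 171704*I/2705 ≈ -56.221 + 63.477*I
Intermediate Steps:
q = 2*I (q = sqrt(2 - 6) = sqrt(-4) = 2*I ≈ 2.0*I)
a(U) = 1/(1/(2*U) + 2*I) (a(U) = 1/(2*I + 1/(U + U)) = 1/(2*I + 1/(2*U)) = 1/(1/(2*U) + 2*I))
-127*a(13) - 55 = -254*13/(1 + 4*I*13) - 55 = -254*13/(1 + 52*I) - 55 = -254*13*(1 - 52*I)/2705 - 55 = -127*(26/2705 - 1352*I/2705) - 55 = (-3302/2705 + 171704*I/2705) - 55 = -152077/2705 + 171704*I/2705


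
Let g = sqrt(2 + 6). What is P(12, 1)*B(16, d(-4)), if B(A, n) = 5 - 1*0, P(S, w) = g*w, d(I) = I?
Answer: 10*sqrt(2) ≈ 14.142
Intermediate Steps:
g = 2*sqrt(2) (g = sqrt(8) = 2*sqrt(2) ≈ 2.8284)
P(S, w) = 2*w*sqrt(2) (P(S, w) = (2*sqrt(2))*w = 2*w*sqrt(2))
B(A, n) = 5 (B(A, n) = 5 + 0 = 5)
P(12, 1)*B(16, d(-4)) = (2*1*sqrt(2))*5 = (2*sqrt(2))*5 = 10*sqrt(2)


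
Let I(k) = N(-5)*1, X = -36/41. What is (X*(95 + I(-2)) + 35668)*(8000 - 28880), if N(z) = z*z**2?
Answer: -30557211840/41 ≈ -7.4530e+8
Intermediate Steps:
N(z) = z**3
X = -36/41 (X = -36*1/41 = -36/41 ≈ -0.87805)
I(k) = -125 (I(k) = (-5)**3*1 = -125*1 = -125)
(X*(95 + I(-2)) + 35668)*(8000 - 28880) = (-36*(95 - 125)/41 + 35668)*(8000 - 28880) = (-36/41*(-30) + 35668)*(-20880) = (1080/41 + 35668)*(-20880) = (1463468/41)*(-20880) = -30557211840/41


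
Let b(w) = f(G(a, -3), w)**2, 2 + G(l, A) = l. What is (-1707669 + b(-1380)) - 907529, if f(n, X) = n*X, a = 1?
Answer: -710798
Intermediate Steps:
G(l, A) = -2 + l
f(n, X) = X*n
b(w) = w**2 (b(w) = (w*(-2 + 1))**2 = (w*(-1))**2 = (-w)**2 = w**2)
(-1707669 + b(-1380)) - 907529 = (-1707669 + (-1380)**2) - 907529 = (-1707669 + 1904400) - 907529 = 196731 - 907529 = -710798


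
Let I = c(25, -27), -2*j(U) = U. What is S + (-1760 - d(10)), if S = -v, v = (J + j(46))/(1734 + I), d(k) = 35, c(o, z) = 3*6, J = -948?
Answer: -3143869/1752 ≈ -1794.4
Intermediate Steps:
c(o, z) = 18
j(U) = -U/2
I = 18
v = -971/1752 (v = (-948 - ½*46)/(1734 + 18) = (-948 - 23)/1752 = -971*1/1752 = -971/1752 ≈ -0.55422)
S = 971/1752 (S = -1*(-971/1752) = 971/1752 ≈ 0.55422)
S + (-1760 - d(10)) = 971/1752 + (-1760 - 1*35) = 971/1752 + (-1760 - 35) = 971/1752 - 1795 = -3143869/1752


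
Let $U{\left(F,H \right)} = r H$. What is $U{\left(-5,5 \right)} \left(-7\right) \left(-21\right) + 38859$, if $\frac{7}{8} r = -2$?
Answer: $37179$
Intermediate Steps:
$r = - \frac{16}{7}$ ($r = \frac{8}{7} \left(-2\right) = - \frac{16}{7} \approx -2.2857$)
$U{\left(F,H \right)} = - \frac{16 H}{7}$
$U{\left(-5,5 \right)} \left(-7\right) \left(-21\right) + 38859 = \left(- \frac{16}{7}\right) 5 \left(-7\right) \left(-21\right) + 38859 = \left(- \frac{80}{7}\right) \left(-7\right) \left(-21\right) + 38859 = 80 \left(-21\right) + 38859 = -1680 + 38859 = 37179$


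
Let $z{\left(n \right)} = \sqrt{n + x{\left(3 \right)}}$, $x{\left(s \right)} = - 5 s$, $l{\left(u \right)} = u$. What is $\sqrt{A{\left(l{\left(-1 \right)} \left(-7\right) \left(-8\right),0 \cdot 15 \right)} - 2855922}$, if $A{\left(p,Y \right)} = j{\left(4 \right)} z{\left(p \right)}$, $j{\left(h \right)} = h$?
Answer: $\sqrt{-2855922 + 4 i \sqrt{71}} \approx 0.01 + 1689.9 i$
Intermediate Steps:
$z{\left(n \right)} = \sqrt{-15 + n}$ ($z{\left(n \right)} = \sqrt{n - 15} = \sqrt{-15 + n}$)
$A{\left(p,Y \right)} = 4 \sqrt{-15 + p}$
$\sqrt{A{\left(l{\left(-1 \right)} \left(-7\right) \left(-8\right),0 \cdot 15 \right)} - 2855922} = \sqrt{4 \sqrt{-15 + \left(-1\right) \left(-7\right) \left(-8\right)} - 2855922} = \sqrt{4 \sqrt{-15 + 7 \left(-8\right)} - 2855922} = \sqrt{4 \sqrt{-15 - 56} - 2855922} = \sqrt{4 \sqrt{-71} - 2855922} = \sqrt{4 i \sqrt{71} - 2855922} = \sqrt{-2855922 + 4 i \sqrt{71}}$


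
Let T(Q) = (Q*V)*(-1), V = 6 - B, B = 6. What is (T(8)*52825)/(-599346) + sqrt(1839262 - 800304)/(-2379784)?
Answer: -19*sqrt(2878)/2379784 ≈ -0.00042831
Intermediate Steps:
V = 0 (V = 6 - 1*6 = 6 - 6 = 0)
T(Q) = 0 (T(Q) = (Q*0)*(-1) = 0*(-1) = 0)
(T(8)*52825)/(-599346) + sqrt(1839262 - 800304)/(-2379784) = (0*52825)/(-599346) + sqrt(1839262 - 800304)/(-2379784) = 0*(-1/599346) + sqrt(1038958)*(-1/2379784) = 0 + (19*sqrt(2878))*(-1/2379784) = 0 - 19*sqrt(2878)/2379784 = -19*sqrt(2878)/2379784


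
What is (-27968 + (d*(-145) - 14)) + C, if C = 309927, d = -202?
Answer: 311235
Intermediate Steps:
(-27968 + (d*(-145) - 14)) + C = (-27968 + (-202*(-145) - 14)) + 309927 = (-27968 + (29290 - 14)) + 309927 = (-27968 + 29276) + 309927 = 1308 + 309927 = 311235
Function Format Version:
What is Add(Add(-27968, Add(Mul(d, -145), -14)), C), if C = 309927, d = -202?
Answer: 311235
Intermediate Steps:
Add(Add(-27968, Add(Mul(d, -145), -14)), C) = Add(Add(-27968, Add(Mul(-202, -145), -14)), 309927) = Add(Add(-27968, Add(29290, -14)), 309927) = Add(Add(-27968, 29276), 309927) = Add(1308, 309927) = 311235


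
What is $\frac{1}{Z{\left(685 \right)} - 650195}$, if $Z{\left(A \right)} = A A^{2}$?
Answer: $\frac{1}{320768930} \approx 3.1175 \cdot 10^{-9}$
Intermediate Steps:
$Z{\left(A \right)} = A^{3}$
$\frac{1}{Z{\left(685 \right)} - 650195} = \frac{1}{685^{3} - 650195} = \frac{1}{321419125 - 650195} = \frac{1}{320768930}$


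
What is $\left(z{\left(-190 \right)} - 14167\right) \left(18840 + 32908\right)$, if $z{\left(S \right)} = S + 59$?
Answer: $-739892904$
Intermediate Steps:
$z{\left(S \right)} = 59 + S$
$\left(z{\left(-190 \right)} - 14167\right) \left(18840 + 32908\right) = \left(\left(59 - 190\right) - 14167\right) \left(18840 + 32908\right) = \left(-131 - 14167\right) 51748 = \left(-14298\right) 51748 = -739892904$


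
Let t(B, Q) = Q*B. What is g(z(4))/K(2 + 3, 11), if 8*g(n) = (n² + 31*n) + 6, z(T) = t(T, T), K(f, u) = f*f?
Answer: 379/100 ≈ 3.7900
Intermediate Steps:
t(B, Q) = B*Q
K(f, u) = f²
z(T) = T² (z(T) = T*T = T²)
g(n) = ¾ + n²/8 + 31*n/8 (g(n) = ((n² + 31*n) + 6)/8 = (6 + n² + 31*n)/8 = ¾ + n²/8 + 31*n/8)
g(z(4))/K(2 + 3, 11) = (¾ + (4²)²/8 + (31/8)*4²)/((2 + 3)²) = (¾ + (⅛)*16² + (31/8)*16)/(5²) = (¾ + (⅛)*256 + 62)/25 = (¾ + 32 + 62)*(1/25) = (379/4)*(1/25) = 379/100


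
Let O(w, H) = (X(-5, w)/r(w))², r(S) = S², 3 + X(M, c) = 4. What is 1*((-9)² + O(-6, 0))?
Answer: 104977/1296 ≈ 81.001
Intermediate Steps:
X(M, c) = 1 (X(M, c) = -3 + 4 = 1)
O(w, H) = w⁻⁴ (O(w, H) = (1/w²)² = (w⁻²)² = w⁻⁴)
1*((-9)² + O(-6, 0)) = 1*((-9)² + (-6)⁻⁴) = 1*(81 + 1/1296) = 1*(104977/1296) = 104977/1296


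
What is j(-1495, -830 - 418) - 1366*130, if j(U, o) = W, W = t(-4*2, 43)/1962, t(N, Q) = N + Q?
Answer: -348411925/1962 ≈ -1.7758e+5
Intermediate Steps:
W = 35/1962 (W = (-4*2 + 43)/1962 = (-8 + 43)*(1/1962) = 35*(1/1962) = 35/1962 ≈ 0.017839)
j(U, o) = 35/1962
j(-1495, -830 - 418) - 1366*130 = 35/1962 - 1366*130 = 35/1962 - 1*177580 = 35/1962 - 177580 = -348411925/1962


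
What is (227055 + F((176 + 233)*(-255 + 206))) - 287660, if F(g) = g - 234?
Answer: -80880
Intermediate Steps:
F(g) = -234 + g
(227055 + F((176 + 233)*(-255 + 206))) - 287660 = (227055 + (-234 + (176 + 233)*(-255 + 206))) - 287660 = (227055 + (-234 + 409*(-49))) - 287660 = (227055 + (-234 - 20041)) - 287660 = (227055 - 20275) - 287660 = 206780 - 287660 = -80880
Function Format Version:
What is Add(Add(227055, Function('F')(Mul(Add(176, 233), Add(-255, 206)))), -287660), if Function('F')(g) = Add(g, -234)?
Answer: -80880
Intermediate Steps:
Function('F')(g) = Add(-234, g)
Add(Add(227055, Function('F')(Mul(Add(176, 233), Add(-255, 206)))), -287660) = Add(Add(227055, Add(-234, Mul(Add(176, 233), Add(-255, 206)))), -287660) = Add(Add(227055, Add(-234, Mul(409, -49))), -287660) = Add(Add(227055, Add(-234, -20041)), -287660) = Add(Add(227055, -20275), -287660) = Add(206780, -287660) = -80880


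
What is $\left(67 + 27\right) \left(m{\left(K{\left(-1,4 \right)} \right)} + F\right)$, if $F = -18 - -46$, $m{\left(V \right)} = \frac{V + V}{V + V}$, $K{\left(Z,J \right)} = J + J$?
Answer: $2726$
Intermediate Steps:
$K{\left(Z,J \right)} = 2 J$
$m{\left(V \right)} = 1$ ($m{\left(V \right)} = \frac{2 V}{2 V} = 2 V \frac{1}{2 V} = 1$)
$F = 28$ ($F = -18 + 46 = 28$)
$\left(67 + 27\right) \left(m{\left(K{\left(-1,4 \right)} \right)} + F\right) = \left(67 + 27\right) \left(1 + 28\right) = 94 \cdot 29 = 2726$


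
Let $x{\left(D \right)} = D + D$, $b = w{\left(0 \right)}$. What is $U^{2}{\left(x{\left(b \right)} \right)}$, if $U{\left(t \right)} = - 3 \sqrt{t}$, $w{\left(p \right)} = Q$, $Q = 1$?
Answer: $18$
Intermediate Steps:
$w{\left(p \right)} = 1$
$b = 1$
$x{\left(D \right)} = 2 D$
$U^{2}{\left(x{\left(b \right)} \right)} = \left(- 3 \sqrt{2 \cdot 1}\right)^{2} = \left(- 3 \sqrt{2}\right)^{2} = 18$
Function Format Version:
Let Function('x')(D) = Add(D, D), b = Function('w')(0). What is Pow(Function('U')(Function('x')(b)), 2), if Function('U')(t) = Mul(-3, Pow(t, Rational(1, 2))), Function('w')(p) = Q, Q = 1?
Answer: 18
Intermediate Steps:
Function('w')(p) = 1
b = 1
Function('x')(D) = Mul(2, D)
Pow(Function('U')(Function('x')(b)), 2) = Pow(Mul(-3, Pow(Mul(2, 1), Rational(1, 2))), 2) = Pow(Mul(-3, Pow(2, Rational(1, 2))), 2) = 18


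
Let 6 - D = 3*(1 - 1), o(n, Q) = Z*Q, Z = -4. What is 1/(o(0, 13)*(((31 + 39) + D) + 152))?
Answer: -1/11856 ≈ -8.4345e-5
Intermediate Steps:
o(n, Q) = -4*Q
D = 6 (D = 6 - 3*(1 - 1) = 6 - 3*0 = 6 - 1*0 = 6 + 0 = 6)
1/(o(0, 13)*(((31 + 39) + D) + 152)) = 1/((-4*13)*(((31 + 39) + 6) + 152)) = 1/(-52*((70 + 6) + 152)) = 1/(-52*(76 + 152)) = 1/(-52*228) = 1/(-11856) = -1/11856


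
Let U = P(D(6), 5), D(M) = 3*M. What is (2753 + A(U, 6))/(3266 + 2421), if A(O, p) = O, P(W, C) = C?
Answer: 2758/5687 ≈ 0.48497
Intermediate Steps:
U = 5
(2753 + A(U, 6))/(3266 + 2421) = (2753 + 5)/(3266 + 2421) = 2758/5687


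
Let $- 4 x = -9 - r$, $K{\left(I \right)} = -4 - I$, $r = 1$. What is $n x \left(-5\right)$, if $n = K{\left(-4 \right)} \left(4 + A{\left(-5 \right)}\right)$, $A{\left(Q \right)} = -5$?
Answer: $0$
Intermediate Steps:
$x = \frac{5}{2}$ ($x = - \frac{-9 - 1}{4} = \left(- \frac{1}{4}\right) \left(-10\right) = \frac{5}{2} \approx 2.5$)
$n = 0$ ($n = \left(-4 - -4\right) \left(4 - 5\right) = \left(-4 + 4\right) \left(-1\right) = 0 \left(-1\right) = 0$)
$n x \left(-5\right) = 0 \cdot \frac{5}{2} \left(-5\right) = 0 \left(-5\right) = 0$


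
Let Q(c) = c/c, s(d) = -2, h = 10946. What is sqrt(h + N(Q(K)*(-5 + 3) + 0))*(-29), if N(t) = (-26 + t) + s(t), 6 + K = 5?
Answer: -58*sqrt(2729) ≈ -3029.9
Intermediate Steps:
K = -1 (K = -6 + 5 = -1)
Q(c) = 1
N(t) = -28 + t (N(t) = (-26 + t) - 2 = -28 + t)
sqrt(h + N(Q(K)*(-5 + 3) + 0))*(-29) = sqrt(10946 + (-28 + (1*(-5 + 3) + 0)))*(-29) = sqrt(10946 + (-28 + (1*(-2) + 0)))*(-29) = sqrt(10946 + (-28 + (-2 + 0)))*(-29) = sqrt(10946 + (-28 - 2))*(-29) = sqrt(10946 - 30)*(-29) = sqrt(10916)*(-29) = (2*sqrt(2729))*(-29) = -58*sqrt(2729)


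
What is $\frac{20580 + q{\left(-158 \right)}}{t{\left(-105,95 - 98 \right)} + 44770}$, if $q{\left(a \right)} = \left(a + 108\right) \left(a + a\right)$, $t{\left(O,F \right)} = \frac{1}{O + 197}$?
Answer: $\frac{3346960}{4118841} \approx 0.8126$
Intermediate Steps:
$t{\left(O,F \right)} = \frac{1}{197 + O}$
$q{\left(a \right)} = 2 a \left(108 + a\right)$ ($q{\left(a \right)} = \left(108 + a\right) 2 a = 2 a \left(108 + a\right)$)
$\frac{20580 + q{\left(-158 \right)}}{t{\left(-105,95 - 98 \right)} + 44770} = \frac{20580 + 2 \left(-158\right) \left(108 - 158\right)}{\frac{1}{197 - 105} + 44770} = \frac{20580 + 2 \left(-158\right) \left(-50\right)}{\frac{1}{92} + 44770} = \frac{20580 + 15800}{\frac{1}{92} + 44770} = \frac{36380}{\frac{4118841}{92}} = 36380 \cdot \frac{92}{4118841} = \frac{3346960}{4118841}$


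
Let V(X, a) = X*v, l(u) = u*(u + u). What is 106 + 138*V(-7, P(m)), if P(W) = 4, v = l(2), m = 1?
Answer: -7622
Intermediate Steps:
l(u) = 2*u**2 (l(u) = u*(2*u) = 2*u**2)
v = 8 (v = 2*2**2 = 2*4 = 8)
V(X, a) = 8*X (V(X, a) = X*8 = 8*X)
106 + 138*V(-7, P(m)) = 106 + 138*(8*(-7)) = 106 + 138*(-56) = 106 - 7728 = -7622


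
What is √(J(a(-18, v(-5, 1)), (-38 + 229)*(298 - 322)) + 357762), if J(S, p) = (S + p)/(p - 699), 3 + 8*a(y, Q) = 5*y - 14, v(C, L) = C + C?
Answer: √17751455197778/7044 ≈ 598.13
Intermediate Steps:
v(C, L) = 2*C
a(y, Q) = -17/8 + 5*y/8 (a(y, Q) = -3/8 + (5*y - 14)/8 = -3/8 + (-14 + 5*y)/8 = -3/8 + (-7/4 + 5*y/8) = -17/8 + 5*y/8)
J(S, p) = (S + p)/(-699 + p)
√(J(a(-18, v(-5, 1)), (-38 + 229)*(298 - 322)) + 357762) = √(((-17/8 + (5/8)*(-18)) + (-38 + 229)*(298 - 322))/(-699 + (-38 + 229)*(298 - 322)) + 357762) = √(((-17/8 - 45/4) + 191*(-24))/(-699 + 191*(-24)) + 357762) = √((-107/8 - 4584)/(-699 - 4584) + 357762) = √(-36779/8/(-5283) + 357762) = √(-1/5283*(-36779/8) + 357762) = √(36779/42264 + 357762) = √(15120489947/42264) = √17751455197778/7044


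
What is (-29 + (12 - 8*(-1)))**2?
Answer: 81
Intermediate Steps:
(-29 + (12 - 8*(-1)))**2 = (-29 + (12 + 8))**2 = (-29 + 20)**2 = (-9)**2 = 81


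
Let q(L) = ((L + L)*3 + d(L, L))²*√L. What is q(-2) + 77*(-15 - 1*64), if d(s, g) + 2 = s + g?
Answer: -6083 + 324*I*√2 ≈ -6083.0 + 458.21*I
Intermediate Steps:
d(s, g) = -2 + g + s (d(s, g) = -2 + (s + g) = -2 + (g + s) = -2 + g + s)
q(L) = √L*(-2 + 8*L)² (q(L) = ((L + L)*3 + (-2 + L + L))²*√L = ((2*L)*3 + (-2 + 2*L))²*√L = (6*L + (-2 + 2*L))²*√L = (-2 + 8*L)²*√L = √L*(-2 + 8*L)²)
q(-2) + 77*(-15 - 1*64) = 4*√(-2)*(-1 + 4*(-2))² + 77*(-15 - 1*64) = 4*(I*√2)*(-1 - 8)² + 77*(-15 - 64) = 4*(I*√2)*(-9)² + 77*(-79) = 4*(I*√2)*81 - 6083 = 324*I*√2 - 6083 = -6083 + 324*I*√2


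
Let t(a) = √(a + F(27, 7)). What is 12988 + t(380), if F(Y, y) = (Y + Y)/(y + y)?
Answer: 12988 + √18809/7 ≈ 13008.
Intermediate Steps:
F(Y, y) = Y/y (F(Y, y) = (2*Y)/((2*y)) = (2*Y)*(1/(2*y)) = Y/y)
t(a) = √(27/7 + a) (t(a) = √(a + 27/7) = √(27/7 + a))
12988 + t(380) = 12988 + √(189 + 49*380)/7 = 12988 + √(189 + 18620)/7 = 12988 + √18809/7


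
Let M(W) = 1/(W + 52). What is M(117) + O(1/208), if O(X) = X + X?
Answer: 21/1352 ≈ 0.015533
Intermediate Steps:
O(X) = 2*X
M(W) = 1/(52 + W)
M(117) + O(1/208) = 1/(52 + 117) + 2/208 = 1/169 + 2*(1/208) = 1/169 + 1/104 = 21/1352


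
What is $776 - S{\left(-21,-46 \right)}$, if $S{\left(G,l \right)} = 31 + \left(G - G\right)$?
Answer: $745$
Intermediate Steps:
$S{\left(G,l \right)} = 31$ ($S{\left(G,l \right)} = 31 + 0 = 31$)
$776 - S{\left(-21,-46 \right)} = 776 - 31 = 745$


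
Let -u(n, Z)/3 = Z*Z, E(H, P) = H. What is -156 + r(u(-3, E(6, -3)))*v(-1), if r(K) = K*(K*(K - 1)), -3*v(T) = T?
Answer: -423948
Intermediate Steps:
v(T) = -T/3
u(n, Z) = -3*Z² (u(n, Z) = -3*Z*Z = -3*Z²)
r(K) = K²*(-1 + K) (r(K) = K*(K*(-1 + K)) = K²*(-1 + K))
-156 + r(u(-3, E(6, -3)))*v(-1) = -156 + ((-3*6²)²*(-1 - 3*6²))*(-⅓*(-1)) = -156 + ((-3*36)²*(-1 - 3*36))*(⅓) = -156 + ((-108)²*(-1 - 108))*(⅓) = -156 + (11664*(-109))*(⅓) = -156 - 1271376*⅓ = -156 - 423792 = -423948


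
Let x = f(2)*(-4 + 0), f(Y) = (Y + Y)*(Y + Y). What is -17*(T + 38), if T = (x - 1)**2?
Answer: -72471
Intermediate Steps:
f(Y) = 4*Y**2 (f(Y) = (2*Y)*(2*Y) = 4*Y**2)
x = -64 (x = (4*2**2)*(-4 + 0) = (4*4)*(-4) = 16*(-4) = -64)
T = 4225 (T = (-64 - 1)**2 = (-65)**2 = 4225)
-17*(T + 38) = -17*(4225 + 38) = -17*4263 = -72471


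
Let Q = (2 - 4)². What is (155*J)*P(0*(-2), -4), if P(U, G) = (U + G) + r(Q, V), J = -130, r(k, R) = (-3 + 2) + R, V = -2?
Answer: 141050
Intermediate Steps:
Q = 4 (Q = (-2)² = 4)
r(k, R) = -1 + R
P(U, G) = -3 + G + U (P(U, G) = (U + G) + (-1 - 2) = (G + U) - 3 = -3 + G + U)
(155*J)*P(0*(-2), -4) = (155*(-130))*(-3 - 4 + 0*(-2)) = -20150*(-3 - 4 + 0) = -20150*(-7) = 141050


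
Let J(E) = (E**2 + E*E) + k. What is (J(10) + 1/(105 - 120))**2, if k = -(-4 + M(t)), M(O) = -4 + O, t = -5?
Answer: 10201636/225 ≈ 45341.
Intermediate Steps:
k = 13 (k = -(-4 + (-4 - 5)) = -(-4 - 9) = -1*(-13) = 13)
J(E) = 13 + 2*E**2 (J(E) = (E**2 + E*E) + 13 = (E**2 + E**2) + 13 = 2*E**2 + 13 = 13 + 2*E**2)
(J(10) + 1/(105 - 120))**2 = ((13 + 2*10**2) + 1/(105 - 120))**2 = ((13 + 2*100) + 1/(-15))**2 = ((13 + 200) - 1/15)**2 = (213 - 1/15)**2 = (3194/15)**2 = 10201636/225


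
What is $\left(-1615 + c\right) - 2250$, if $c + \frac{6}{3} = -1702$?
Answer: $-5569$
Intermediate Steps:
$c = -1704$ ($c = -2 - 1702 = -1704$)
$\left(-1615 + c\right) - 2250 = \left(-1615 - 1704\right) - 2250 = -3319 - 2250 = -5569$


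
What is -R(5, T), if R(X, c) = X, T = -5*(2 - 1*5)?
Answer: -5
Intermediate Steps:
T = 15 (T = -5*(2 - 5) = -5*(-3) = 15)
-R(5, T) = -1*5 = -5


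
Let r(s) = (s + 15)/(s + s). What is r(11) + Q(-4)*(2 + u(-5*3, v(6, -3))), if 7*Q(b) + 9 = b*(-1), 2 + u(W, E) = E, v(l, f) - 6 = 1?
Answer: -42/11 ≈ -3.8182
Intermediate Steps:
v(l, f) = 7 (v(l, f) = 6 + 1 = 7)
r(s) = (15 + s)/(2*s) (r(s) = (15 + s)/((2*s)) = (15 + s)*(1/(2*s)) = (15 + s)/(2*s))
u(W, E) = -2 + E
Q(b) = -9/7 - b/7 (Q(b) = -9/7 + (b*(-1))/7 = -9/7 + (-b)/7 = -9/7 - b/7)
r(11) + Q(-4)*(2 + u(-5*3, v(6, -3))) = (½)*(15 + 11)/11 + (-9/7 - ⅐*(-4))*(2 + (-2 + 7)) = (½)*(1/11)*26 + (-9/7 + 4/7)*(2 + 5) = 13/11 - 5/7*7 = 13/11 - 5 = -42/11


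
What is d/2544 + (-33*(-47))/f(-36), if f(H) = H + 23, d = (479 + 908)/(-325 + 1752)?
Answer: -5630558657/47193744 ≈ -119.31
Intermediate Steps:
d = 1387/1427 ≈ 0.97197
f(H) = 23 + H
d/2544 + (-33*(-47))/f(-36) = (1387/1427)/2544 + (-33*(-47))/(23 - 36) = (1387/1427)*(1/2544) + 1551/(-13) = 1387/3630288 + 1551*(-1/13) = 1387/3630288 - 1551/13 = -5630558657/47193744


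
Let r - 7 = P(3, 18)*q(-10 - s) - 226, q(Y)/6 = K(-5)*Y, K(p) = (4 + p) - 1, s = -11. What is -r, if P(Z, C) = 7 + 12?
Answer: 447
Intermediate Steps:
K(p) = 3 + p
P(Z, C) = 19
q(Y) = -12*Y (q(Y) = 6*((3 - 5)*Y) = 6*(-2*Y) = -12*Y)
r = -447 (r = 7 + (19*(-12*(-10 - 1*(-11))) - 226) = 7 + (19*(-12*(-10 + 11)) - 226) = 7 + (19*(-12*1) - 226) = 7 + (19*(-12) - 226) = 7 + (-228 - 226) = 7 - 454 = -447)
-r = -1*(-447) = 447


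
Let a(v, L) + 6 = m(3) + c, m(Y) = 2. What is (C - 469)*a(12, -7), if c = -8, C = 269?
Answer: 2400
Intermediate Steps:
a(v, L) = -12 (a(v, L) = -6 + (2 - 8) = -6 - 6 = -12)
(C - 469)*a(12, -7) = (269 - 469)*(-12) = -200*(-12) = 2400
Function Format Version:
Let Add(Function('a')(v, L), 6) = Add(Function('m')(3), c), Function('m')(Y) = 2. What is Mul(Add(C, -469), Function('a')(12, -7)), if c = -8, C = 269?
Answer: 2400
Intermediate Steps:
Function('a')(v, L) = -12 (Function('a')(v, L) = Add(-6, Add(2, -8)) = Add(-6, -6) = -12)
Mul(Add(C, -469), Function('a')(12, -7)) = Mul(Add(269, -469), -12) = Mul(-200, -12) = 2400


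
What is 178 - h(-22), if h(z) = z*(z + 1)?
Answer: -284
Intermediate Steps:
h(z) = z*(1 + z)
178 - h(-22) = 178 - (-22)*(1 - 22) = 178 - (-22)*(-21) = 178 - 1*462 = 178 - 462 = -284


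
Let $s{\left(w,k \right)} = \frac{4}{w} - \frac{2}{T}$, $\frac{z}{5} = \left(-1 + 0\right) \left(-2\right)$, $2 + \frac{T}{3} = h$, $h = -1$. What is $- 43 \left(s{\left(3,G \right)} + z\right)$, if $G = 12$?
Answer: $- \frac{4472}{9} \approx -496.89$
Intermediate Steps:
$T = -9$ ($T = -6 + 3 \left(-1\right) = -6 - 3 = -9$)
$z = 10$ ($z = 5 \left(-1 + 0\right) \left(-2\right) = 5 \left(\left(-1\right) \left(-2\right)\right) = 5 \cdot 2 = 10$)
$s{\left(w,k \right)} = \frac{2}{9} + \frac{4}{w}$ ($s{\left(w,k \right)} = \frac{4}{w} - \frac{2}{-9} = \frac{4}{w} - - \frac{2}{9} = \frac{4}{w} + \frac{2}{9} = \frac{2}{9} + \frac{4}{w}$)
$- 43 \left(s{\left(3,G \right)} + z\right) = - 43 \left(\left(\frac{2}{9} + \frac{4}{3}\right) + 10\right) = - 43 \left(\frac{14}{9} + 10\right) = \left(-43\right) \frac{104}{9} = - \frac{4472}{9}$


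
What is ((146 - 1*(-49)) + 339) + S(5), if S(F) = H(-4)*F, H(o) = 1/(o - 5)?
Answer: 4801/9 ≈ 533.44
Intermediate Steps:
H(o) = 1/(-5 + o)
S(F) = -F/9 (S(F) = F/(-5 - 4) = F/(-9) = -F/9)
((146 - 1*(-49)) + 339) + S(5) = ((146 - 1*(-49)) + 339) - ⅑*5 = ((146 + 49) + 339) - 5/9 = (195 + 339) - 5/9 = 534 - 5/9 = 4801/9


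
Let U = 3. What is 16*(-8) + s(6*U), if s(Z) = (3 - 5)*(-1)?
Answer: -126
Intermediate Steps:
s(Z) = 2 (s(Z) = -2*(-1) = 2)
16*(-8) + s(6*U) = 16*(-8) + 2 = -128 + 2 = -126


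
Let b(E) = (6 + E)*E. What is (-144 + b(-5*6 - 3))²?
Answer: 558009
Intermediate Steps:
b(E) = E*(6 + E)
(-144 + b(-5*6 - 3))² = (-144 + (-5*6 - 3)*(6 + (-5*6 - 3)))² = (-144 + (-30 - 3)*(6 + (-30 - 3)))² = (-144 - 33*(6 - 33))² = (-144 - 33*(-27))² = (-144 + 891)² = 747² = 558009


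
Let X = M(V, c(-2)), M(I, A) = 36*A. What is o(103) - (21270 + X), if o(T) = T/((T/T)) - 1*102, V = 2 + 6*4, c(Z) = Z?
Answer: -21197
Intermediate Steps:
V = 26 (V = 2 + 24 = 26)
X = -72 (X = 36*(-2) = -72)
o(T) = -102 + T (o(T) = T/1 - 102 = T*1 - 102 = T - 102 = -102 + T)
o(103) - (21270 + X) = (-102 + 103) - (21270 - 72) = 1 - 1*21198 = 1 - 21198 = -21197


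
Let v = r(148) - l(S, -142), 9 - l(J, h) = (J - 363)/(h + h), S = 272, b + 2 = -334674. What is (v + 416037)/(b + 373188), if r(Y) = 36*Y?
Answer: 119665195/10937408 ≈ 10.941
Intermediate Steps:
b = -334676 (b = -2 - 334674 = -334676)
l(J, h) = 9 - (-363 + J)/(2*h) (l(J, h) = 9 - (J - 363)/(h + h) = 9 - (-363 + J)/(2*h))
v = 1510687/284 (v = 36*148 - (363 - 1*272 + 18*(-142))/(2*(-142)) = 5328 - (-1)*(363 - 272 - 2556)/(2*142) = 5328 - (-1)*(-2465)/(2*142) = 5328 - 1*2465/284 = 5328 - 2465/284 = 1510687/284 ≈ 5319.3)
(v + 416037)/(b + 373188) = (1510687/284 + 416037)/(-334676 + 373188) = (119665195/284)/38512 = (119665195/284)*(1/38512) = 119665195/10937408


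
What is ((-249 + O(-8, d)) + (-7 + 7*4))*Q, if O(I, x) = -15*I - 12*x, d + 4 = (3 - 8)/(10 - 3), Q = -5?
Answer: 1800/7 ≈ 257.14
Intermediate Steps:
d = -33/7 (d = -4 + (3 - 8)/(10 - 3) = -4 - 5/7 = -33/7 ≈ -4.7143)
((-249 + O(-8, d)) + (-7 + 7*4))*Q = ((-249 + (-15*(-8) - 12*(-33/7))) + (-7 + 7*4))*(-5) = ((-249 + (120 + 396/7)) + (-7 + 28))*(-5) = ((-249 + 1236/7) + 21)*(-5) = (-507/7 + 21)*(-5) = -360/7*(-5) = 1800/7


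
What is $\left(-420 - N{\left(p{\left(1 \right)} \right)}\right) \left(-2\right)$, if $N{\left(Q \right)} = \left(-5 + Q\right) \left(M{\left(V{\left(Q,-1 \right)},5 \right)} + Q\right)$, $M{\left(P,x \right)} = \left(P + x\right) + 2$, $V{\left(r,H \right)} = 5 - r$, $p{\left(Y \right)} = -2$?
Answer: $672$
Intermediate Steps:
$M{\left(P,x \right)} = 2 + P + x$
$N{\left(Q \right)} = -60 + 12 Q$ ($N{\left(Q \right)} = \left(-5 + Q\right) \left(\left(2 - \left(-5 + Q\right) + 5\right) + Q\right) = \left(-5 + Q\right) \left(\left(12 - Q\right) + Q\right) = \left(-5 + Q\right) 12 = -60 + 12 Q$)
$\left(-420 - N{\left(p{\left(1 \right)} \right)}\right) \left(-2\right) = \left(-420 - \left(-60 + 12 \left(-2\right)\right)\right) \left(-2\right) = \left(-420 - \left(-60 - 24\right)\right) \left(-2\right) = \left(-420 - -84\right) \left(-2\right) = \left(-420 + 84\right) \left(-2\right) = \left(-336\right) \left(-2\right) = 672$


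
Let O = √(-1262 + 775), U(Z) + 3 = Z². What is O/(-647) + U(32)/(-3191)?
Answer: -1021/3191 - I*√487/647 ≈ -0.31996 - 0.034108*I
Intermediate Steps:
U(Z) = -3 + Z²
O = I*√487 (O = √(-487) = I*√487 ≈ 22.068*I)
O/(-647) + U(32)/(-3191) = (I*√487)/(-647) + (-3 + 32²)/(-3191) = (I*√487)*(-1/647) + (-3 + 1024)*(-1/3191) = -I*√487/647 + 1021*(-1/3191) = -I*√487/647 - 1021/3191 = -1021/3191 - I*√487/647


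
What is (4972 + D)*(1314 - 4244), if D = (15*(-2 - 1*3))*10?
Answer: -12370460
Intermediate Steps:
D = -750 (D = (15*(-2 - 3))*10 = (15*(-5))*10 = -75*10 = -750)
(4972 + D)*(1314 - 4244) = (4972 - 750)*(1314 - 4244) = 4222*(-2930) = -12370460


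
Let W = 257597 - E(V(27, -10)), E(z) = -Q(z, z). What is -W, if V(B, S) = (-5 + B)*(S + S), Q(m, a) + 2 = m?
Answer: -257155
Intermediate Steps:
Q(m, a) = -2 + m
V(B, S) = 2*S*(-5 + B) (V(B, S) = (-5 + B)*(2*S) = 2*S*(-5 + B))
E(z) = 2 - z (E(z) = -(-2 + z) = 2 - z)
W = 257155 (W = 257597 - (2 - 2*(-10)*(-5 + 27)) = 257597 - (2 - 2*(-10)*22) = 257597 - (2 - 1*(-440)) = 257597 - (2 + 440) = 257597 - 1*442 = 257597 - 442 = 257155)
-W = -1*257155 = -257155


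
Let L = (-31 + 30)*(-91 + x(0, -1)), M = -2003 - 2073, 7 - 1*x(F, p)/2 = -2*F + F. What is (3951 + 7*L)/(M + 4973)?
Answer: 4490/897 ≈ 5.0056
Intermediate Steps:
x(F, p) = 14 + 2*F (x(F, p) = 14 - 2*(-2*F + F) = 14 - (-2)*F = 14 + 2*F)
M = -4076
L = 77 (L = (-31 + 30)*(-91 + (14 + 2*0)) = -(-91 + (14 + 0)) = -(-91 + 14) = -1*(-77) = 77)
(3951 + 7*L)/(M + 4973) = (3951 + 7*77)/(-4076 + 4973) = (3951 + 539)/897 = 4490*(1/897) = 4490/897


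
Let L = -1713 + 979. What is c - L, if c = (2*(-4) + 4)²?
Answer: 750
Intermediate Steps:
c = 16 (c = (-8 + 4)² = (-4)² = 16)
L = -734
c - L = 16 - 1*(-734) = 16 + 734 = 750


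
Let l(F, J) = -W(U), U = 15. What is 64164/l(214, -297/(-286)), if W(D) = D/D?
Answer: -64164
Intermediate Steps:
W(D) = 1
l(F, J) = -1 (l(F, J) = -1*1 = -1)
64164/l(214, -297/(-286)) = 64164/(-1) = 64164*(-1) = -64164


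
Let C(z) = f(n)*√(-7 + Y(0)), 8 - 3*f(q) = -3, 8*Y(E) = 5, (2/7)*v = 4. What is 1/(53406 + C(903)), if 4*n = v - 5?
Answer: 1281744/68452822121 - 22*I*√102/68452822121 ≈ 1.8724e-5 - 3.2459e-9*I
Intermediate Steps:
v = 14 (v = (7/2)*4 = 14)
Y(E) = 5/8 (Y(E) = (⅛)*5 = 5/8)
n = 9/4 (n = (14 - 5)/4 = (¼)*9 = 9/4 ≈ 2.2500)
f(q) = 11/3 (f(q) = 8/3 - ⅓*(-3) = 8/3 + 1 = 11/3)
C(z) = 11*I*√102/12 (C(z) = 11*√(-7 + 5/8)/3 = 11*√(-51/8)/3 = 11*(I*√102/4)/3 = 11*I*√102/12)
1/(53406 + C(903)) = 1/(53406 + 11*I*√102/12)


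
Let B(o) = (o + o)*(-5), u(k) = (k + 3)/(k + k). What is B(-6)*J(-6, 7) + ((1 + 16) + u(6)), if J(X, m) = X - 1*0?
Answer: -1369/4 ≈ -342.25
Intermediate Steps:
u(k) = (3 + k)/(2*k) (u(k) = (3 + k)/((2*k)) = (3 + k)*(1/(2*k)) = (3 + k)/(2*k))
J(X, m) = X (J(X, m) = X + 0 = X)
B(o) = -10*o (B(o) = (2*o)*(-5) = -10*o)
B(-6)*J(-6, 7) + ((1 + 16) + u(6)) = -10*(-6)*(-6) + ((1 + 16) + (1/2)*(3 + 6)/6) = 60*(-6) + (17 + (1/2)*(1/6)*9) = -360 + (17 + 3/4) = -360 + 71/4 = -1369/4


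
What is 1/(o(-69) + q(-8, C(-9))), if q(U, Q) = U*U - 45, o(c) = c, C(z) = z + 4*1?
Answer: -1/50 ≈ -0.020000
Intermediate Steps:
C(z) = 4 + z (C(z) = z + 4 = 4 + z)
q(U, Q) = -45 + U² (q(U, Q) = U² - 45 = -45 + U²)
1/(o(-69) + q(-8, C(-9))) = 1/(-69 + (-45 + (-8)²)) = 1/(-69 + (-45 + 64)) = 1/(-69 + 19) = 1/(-50) = -1/50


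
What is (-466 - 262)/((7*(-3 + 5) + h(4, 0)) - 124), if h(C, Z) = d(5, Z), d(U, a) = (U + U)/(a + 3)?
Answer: 273/40 ≈ 6.8250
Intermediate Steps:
d(U, a) = 2*U/(3 + a) (d(U, a) = (2*U)/(3 + a) = 2*U/(3 + a))
h(C, Z) = 10/(3 + Z) (h(C, Z) = 2*5/(3 + Z) = 10/(3 + Z))
(-466 - 262)/((7*(-3 + 5) + h(4, 0)) - 124) = (-466 - 262)/((7*(-3 + 5) + 10/(3 + 0)) - 124) = -728/((7*2 + 10/3) - 124) = -728/((14 + 10*(⅓)) - 124) = -728/((14 + 10/3) - 124) = -728/(52/3 - 124) = -728/(-320/3) = -728*(-3/320) = 273/40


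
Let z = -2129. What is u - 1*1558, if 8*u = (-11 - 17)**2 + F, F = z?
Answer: -13809/8 ≈ -1726.1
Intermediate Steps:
F = -2129
u = -1345/8 (u = ((-11 - 17)**2 - 2129)/8 = ((-28)**2 - 2129)/8 = (784 - 2129)/8 = (1/8)*(-1345) = -1345/8 ≈ -168.13)
u - 1*1558 = -1345/8 - 1*1558 = -1345/8 - 1558 = -13809/8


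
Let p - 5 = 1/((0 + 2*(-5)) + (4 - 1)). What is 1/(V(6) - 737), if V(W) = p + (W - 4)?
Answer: -7/5111 ≈ -0.0013696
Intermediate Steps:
p = 34/7 (p = 5 + 1/((0 + 2*(-5)) + (4 - 1)) = 5 + 1/((0 - 10) + 3) = 5 + 1/(-10 + 3) = 5 + 1/(-7) = 5 - 1/7 = 34/7 ≈ 4.8571)
V(W) = 6/7 + W (V(W) = 34/7 + (W - 4) = 34/7 + (-4 + W) = 6/7 + W)
1/(V(6) - 737) = 1/((6/7 + 6) - 737) = 1/(48/7 - 737) = 1/(-5111/7) = -7/5111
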